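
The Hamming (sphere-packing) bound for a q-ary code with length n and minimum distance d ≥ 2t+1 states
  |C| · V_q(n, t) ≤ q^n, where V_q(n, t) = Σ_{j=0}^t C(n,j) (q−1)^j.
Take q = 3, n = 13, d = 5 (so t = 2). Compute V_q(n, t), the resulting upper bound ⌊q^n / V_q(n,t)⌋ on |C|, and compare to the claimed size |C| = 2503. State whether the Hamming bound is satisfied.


V_q(n, t) = 339, q^n = 1594323, Hamming bound = 4703, |C| = 2503 ≤ bound (satisfied).

Step 1: Compute V_q(n, t) = Σ_{j=0}^2 C(n, j) (q−1)^j.
  j = 0: C(13,0)·(2)^0 = 1·1 = 1.
  j = 1: C(13,1)·(2)^1 = 13·2 = 26.
  j = 2: C(13,2)·(2)^2 = 78·4 = 312.
  V_q(n, t) = 1 + 26 + 312 = 339.
Step 2: q^n = 3^13 = 1594323.
Step 3: Hamming bound ⌊q^n / V_q(n,t)⌋ = ⌊1594323/339⌋ = 4703.
Step 4: Compare |C| = 2503 to 4703: satisfied.
The claimed |C| lies below the Hamming bound.


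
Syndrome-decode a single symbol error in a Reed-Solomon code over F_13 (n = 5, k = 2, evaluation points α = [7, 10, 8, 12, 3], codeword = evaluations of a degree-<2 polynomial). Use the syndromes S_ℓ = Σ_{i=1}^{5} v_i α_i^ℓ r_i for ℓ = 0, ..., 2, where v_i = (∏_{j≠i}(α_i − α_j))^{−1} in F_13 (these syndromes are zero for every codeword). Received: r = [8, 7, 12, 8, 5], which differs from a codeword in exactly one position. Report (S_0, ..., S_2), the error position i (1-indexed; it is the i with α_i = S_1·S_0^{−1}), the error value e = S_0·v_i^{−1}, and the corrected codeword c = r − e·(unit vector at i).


S = (5, 8, 5), error at position 4, error magnitude e = 6, c = [8, 7, 12, 2, 5].

Step 1: column multipliers v_i = (∏_{j≠i}(α_i − α_j))^{−1} mod 13.
  i = 1 (α = 7): (7−10)(7−8)(7−12)(7−3) = (−3)·(−1)·(−5)·4 = −60 ≡ 5, so v_1 = 5^{−1} = 8 (mod 13).
  i = 2 (α = 10): (10−7)(10−8)(10−12)(10−3) = 3·2·(−2)·7 = −84 ≡ 7, so v_2 = 7^{−1} = 2 (mod 13).
  i = 3 (α = 8): (8−7)(8−10)(8−12)(8−3) = 1·(−2)·(−4)·5 = 40 ≡ 1, so v_3 = 1^{−1} = 1 (mod 13).
  i = 4 (α = 12): (12−7)(12−10)(12−8)(12−3) = 5·2·4·9 = 360 ≡ 9, so v_4 = 9^{−1} = 3 (mod 13).
  i = 5 (α = 3): (3−7)(3−10)(3−8)(3−12) = (−4)·(−7)·(−5)·(−9) = 1260 ≡ 12, so v_5 = 12^{−1} = 12 (mod 13).
  v = [8, 2, 1, 3, 12].
Step 2: syndromes of r = [8, 7, 12, 8, 5] (all sums mod 13).
  S_0 = Σ v_i r_i = 8·8 + 2·7 + 1·12 + 3·8 + 12·5 = 174 ≡ 5.
  S_1 = Σ v_i α_i r_i = 8·7·8 + 2·10·7 + 1·8·12 + 3·12·8 + 12·3·5 = 1152 ≡ 8.
  α_i^2 mod 13 = [10, 9, 12, 1, 9].
  S_2 = Σ v_i α_i^2 r_i = 8·10·8 + 2·9·7 + 1·12·12 + 3·1·8 + 12·9·5 = 1474 ≡ 5.
  S = (5, 8, 5) ≠ 0, so r is not a codeword (an error is present).
Step 3: locate the error. For a single error e at position i, S_ℓ = v_i·e·α_i^ℓ, so α_err = S_1/S_0.
  S_0^{−1} = 5^{−1} = 8 (mod 13), so α_err = 8·8 = 64 ≡ 12 = α_4. Error position i = 4.
  Consistency check: S_2/S_1 = 5·5 = 25 ≡ 12 = α_err ✓ (single-error assumption holds).
Step 4: error magnitude e = S_0/v_4 = S_0·∏_{j≠4}(α_4 − α_j) = 5·9 = 45 ≡ 6 (mod 13).
Step 5: correct position 4: c_4 = r_4 − e = 8 − 6 ≡ 2 (mod 13). Hence c = [8, 7, 12, 2, 5].
  Check: interpolating c through the α_i gives m(x) = 6 + 4·x (degree < 2) with m(α_i) = c_i for every i, so c is indeed a codeword.


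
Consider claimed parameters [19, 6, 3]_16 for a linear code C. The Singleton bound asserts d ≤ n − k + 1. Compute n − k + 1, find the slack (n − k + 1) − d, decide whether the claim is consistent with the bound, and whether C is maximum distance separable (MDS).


Singleton RHS = n − k + 1 = 14, slack = 11, bound satisfied, not MDS.

Singleton bound: d ≤ n − k + 1.
Here n = 19, k = 6, so n − k + 1 = 14.
Given d = 3, check d ≤ 14: YES.
Slack = (n − k + 1) − d = 11.
The code is NOT MDS (slack = 11 > 0).
Description: the claimed parameters are [19, 6, 3]_16; such a code would be non-MDS.


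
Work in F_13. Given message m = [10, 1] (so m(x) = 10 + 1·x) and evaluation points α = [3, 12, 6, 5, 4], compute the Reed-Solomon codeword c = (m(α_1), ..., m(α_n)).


c = [0, 9, 3, 2, 1]

Message polynomial: m(x) = 10 + 1·x (mod 13).
For each evaluation point α_i, compute m(α_i) mod 13:
  α_1 = 3: Horner steps 1 → 0, so m(3) = 0.
  α_2 = 12: Horner steps 1 → 9, so m(12) = 9.
  α_3 = 6: Horner steps 1 → 3, so m(6) = 3.
  α_4 = 5: Horner steps 1 → 2, so m(5) = 2.
  α_5 = 4: Horner steps 1 → 1, so m(4) = 1.
Codeword c = [0, 9, 3, 2, 1] ∈ F_13^5.


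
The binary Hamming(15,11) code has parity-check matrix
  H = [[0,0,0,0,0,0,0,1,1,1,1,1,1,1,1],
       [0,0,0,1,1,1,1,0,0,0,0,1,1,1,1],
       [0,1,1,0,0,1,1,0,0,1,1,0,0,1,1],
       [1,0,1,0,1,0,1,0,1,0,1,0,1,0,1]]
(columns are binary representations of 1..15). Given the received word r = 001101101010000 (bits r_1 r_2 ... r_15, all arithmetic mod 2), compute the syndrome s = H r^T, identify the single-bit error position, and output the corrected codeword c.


s = (0, 1, 0, 0)^T, error position = 4, corrected codeword c = 001001101010000

Compute s = H r^T mod 2 one row at a time:
  s_1 = 0 + 1 + 0 + 1 + 0 + 0 + 0 + 0 = 2 ≡ 0 (mod 2).
  s_2 = 1 + 0 + 1 + 1 + 0 + 0 + 0 + 0 = 3 ≡ 1 (mod 2).
  s_3 = 0 + 1 + 1 + 1 + 0 + 1 + 0 + 0 = 4 ≡ 0 (mod 2).
  s_4 = 0 + 1 + 0 + 1 + 1 + 1 + 0 + 0 = 4 ≡ 0 (mod 2).
s = (0, 1, 0, 0)^T — this equals column 4 of H (binary 0100), so error is at position 4.
Correct: flip bit 4 of r = 001101101010000 to get c = 001001101010000.


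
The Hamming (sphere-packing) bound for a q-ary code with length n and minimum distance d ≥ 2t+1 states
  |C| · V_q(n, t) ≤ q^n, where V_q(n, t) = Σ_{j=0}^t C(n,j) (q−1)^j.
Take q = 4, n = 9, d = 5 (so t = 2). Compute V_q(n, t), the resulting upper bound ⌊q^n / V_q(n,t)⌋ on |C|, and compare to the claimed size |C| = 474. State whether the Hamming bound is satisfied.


V_q(n, t) = 352, q^n = 262144, Hamming bound = 744, |C| = 474 ≤ bound (satisfied).

Step 1: Compute V_q(n, t) = Σ_{j=0}^2 C(n, j) (q−1)^j.
  j = 0: C(9,0)·(3)^0 = 1·1 = 1.
  j = 1: C(9,1)·(3)^1 = 9·3 = 27.
  j = 2: C(9,2)·(3)^2 = 36·9 = 324.
  V_q(n, t) = 1 + 27 + 324 = 352.
Step 2: q^n = 4^9 = 262144.
Step 3: Hamming bound ⌊q^n / V_q(n,t)⌋ = ⌊262144/352⌋ = 744.
Step 4: Compare |C| = 474 to 744: satisfied.
The claimed |C| lies below the Hamming bound.


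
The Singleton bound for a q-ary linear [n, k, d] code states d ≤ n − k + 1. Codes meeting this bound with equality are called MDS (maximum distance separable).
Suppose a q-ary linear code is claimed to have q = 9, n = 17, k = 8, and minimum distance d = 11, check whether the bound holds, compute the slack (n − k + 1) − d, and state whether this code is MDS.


Singleton RHS = n − k + 1 = 10, slack = -1, bound violated (no such code; not MDS).

Singleton bound: d ≤ n − k + 1.
Here n = 17, k = 8, so n − k + 1 = 10.
Given d = 11, check d ≤ 10: NO.
Slack = (n − k + 1) − d = -1.
The slack is negative: d = 11 exceeds n − k + 1 = 10 by 1, so the Singleton bound is violated and no linear [17, 8, 11]_9 code can exist. In particular it is not MDS (MDS requires d = n − k + 1 exactly).
Description: the claimed parameters are [17, 8, 11]_9; such a code would be impossible (violates the Singleton bound).


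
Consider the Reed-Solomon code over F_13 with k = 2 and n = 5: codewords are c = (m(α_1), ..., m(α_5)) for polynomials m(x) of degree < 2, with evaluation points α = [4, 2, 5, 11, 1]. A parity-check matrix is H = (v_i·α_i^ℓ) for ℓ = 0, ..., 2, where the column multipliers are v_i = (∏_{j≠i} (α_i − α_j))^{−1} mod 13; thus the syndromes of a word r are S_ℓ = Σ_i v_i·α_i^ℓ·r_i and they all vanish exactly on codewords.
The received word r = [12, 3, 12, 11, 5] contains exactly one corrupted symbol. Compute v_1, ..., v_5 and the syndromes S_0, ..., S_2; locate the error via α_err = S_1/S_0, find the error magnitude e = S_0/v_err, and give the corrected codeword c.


S = (9, 6, 4), error at position 3, error magnitude e = 2, c = [12, 3, 10, 11, 5].

Step 1: column multipliers v_i = (∏_{j≠i}(α_i − α_j))^{−1} mod 13.
  i = 1 (α = 4): (4−2)(4−5)(4−11)(4−1) = 2·(−1)·(−7)·3 = 42 ≡ 3, so v_1 = 3^{−1} = 9 (mod 13).
  i = 2 (α = 2): (2−4)(2−5)(2−11)(2−1) = (−2)·(−3)·(−9)·1 = −54 ≡ 11, so v_2 = 11^{−1} = 6 (mod 13).
  i = 3 (α = 5): (5−4)(5−2)(5−11)(5−1) = 1·3·(−6)·4 = −72 ≡ 6, so v_3 = 6^{−1} = 11 (mod 13).
  i = 4 (α = 11): (11−4)(11−2)(11−5)(11−1) = 7·9·6·10 = 3780 ≡ 10, so v_4 = 10^{−1} = 4 (mod 13).
  i = 5 (α = 1): (1−4)(1−2)(1−5)(1−11) = (−3)·(−1)·(−4)·(−10) = 120 ≡ 3, so v_5 = 3^{−1} = 9 (mod 13).
  v = [9, 6, 11, 4, 9].
Step 2: syndromes of r = [12, 3, 12, 11, 5] (all sums mod 13).
  S_0 = Σ v_i r_i = 9·12 + 6·3 + 11·12 + 4·11 + 9·5 = 347 ≡ 9.
  S_1 = Σ v_i α_i r_i = 9·4·12 + 6·2·3 + 11·5·12 + 4·11·11 + 9·1·5 = 1657 ≡ 6.
  α_i^2 mod 13 = [3, 4, 12, 4, 1].
  S_2 = Σ v_i α_i^2 r_i = 9·3·12 + 6·4·3 + 11·12·12 + 4·4·11 + 9·1·5 = 2201 ≡ 4.
  S = (9, 6, 4) ≠ 0, so r is not a codeword (an error is present).
Step 3: locate the error. For a single error e at position i, S_ℓ = v_i·e·α_i^ℓ, so α_err = S_1/S_0.
  S_0^{−1} = 9^{−1} = 3 (mod 13), so α_err = 6·3 = 18 ≡ 5 = α_3. Error position i = 3.
  Consistency check: S_2/S_1 = 4·11 = 44 ≡ 5 = α_err ✓ (single-error assumption holds).
Step 4: error magnitude e = S_0/v_3 = S_0·∏_{j≠3}(α_3 − α_j) = 9·6 = 54 ≡ 2 (mod 13).
Step 5: correct position 3: c_3 = r_3 − e = 12 − 2 ≡ 10 (mod 13). Hence c = [12, 3, 10, 11, 5].
  Check: interpolating c through the α_i gives m(x) = 7 + 11·x (degree < 2) with m(α_i) = c_i for every i, so c is indeed a codeword.


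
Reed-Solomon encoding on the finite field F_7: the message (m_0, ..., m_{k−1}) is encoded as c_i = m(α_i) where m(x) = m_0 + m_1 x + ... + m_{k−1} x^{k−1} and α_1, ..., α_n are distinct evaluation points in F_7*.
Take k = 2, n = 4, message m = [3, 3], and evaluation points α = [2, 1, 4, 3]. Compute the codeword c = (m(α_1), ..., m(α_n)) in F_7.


c = [2, 6, 1, 5]

Message polynomial: m(x) = 3 + 3·x (mod 7).
For each evaluation point α_i, compute m(α_i) mod 7:
  α_1 = 2: Horner steps 3 → 2, so m(2) = 2.
  α_2 = 1: Horner steps 3 → 6, so m(1) = 6.
  α_3 = 4: Horner steps 3 → 1, so m(4) = 1.
  α_4 = 3: Horner steps 3 → 5, so m(3) = 5.
Codeword c = [2, 6, 1, 5] ∈ F_7^4.


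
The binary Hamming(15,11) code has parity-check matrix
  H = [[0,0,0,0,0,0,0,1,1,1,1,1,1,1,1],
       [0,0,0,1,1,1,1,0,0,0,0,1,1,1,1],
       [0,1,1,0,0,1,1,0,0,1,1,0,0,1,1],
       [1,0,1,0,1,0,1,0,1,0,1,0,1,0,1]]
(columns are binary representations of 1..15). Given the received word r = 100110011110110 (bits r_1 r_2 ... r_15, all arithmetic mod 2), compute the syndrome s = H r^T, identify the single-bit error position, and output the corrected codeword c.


s = (0, 0, 1, 1)^T, error position = 3, corrected codeword c = 101110011110110

Compute s = H r^T mod 2 one row at a time:
  s_1 = 1 + 1 + 1 + 1 + 0 + 1 + 1 + 0 = 6 ≡ 0 (mod 2).
  s_2 = 1 + 1 + 0 + 0 + 0 + 1 + 1 + 0 = 4 ≡ 0 (mod 2).
  s_3 = 0 + 0 + 0 + 0 + 1 + 1 + 1 + 0 = 3 ≡ 1 (mod 2).
  s_4 = 1 + 0 + 1 + 0 + 1 + 1 + 1 + 0 = 5 ≡ 1 (mod 2).
s = (0, 0, 1, 1)^T — this equals column 3 of H (binary 0011), so error is at position 3.
Correct: flip bit 3 of r = 100110011110110 to get c = 101110011110110.


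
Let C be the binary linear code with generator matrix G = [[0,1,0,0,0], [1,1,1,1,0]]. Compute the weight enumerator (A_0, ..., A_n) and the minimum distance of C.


Weight distribution: A_0 = 1, A_1 = 1, A_3 = 1, A_4 = 1. Minimum distance d = 1.

Enumerate all 2^2 = 4 messages m ∈ F_2^2.
For each, compute codeword c = mG in F_2^5, then tally its weight.
  m = 00 → c = 00000, weight = 0.
  m = 10 → c = 01000, weight = 1.
  m = 01 → c = 11110, weight = 4.
  m = 11 → c = 10110, weight = 3.
Tally weights:
  weight 0: 1 codewords.
  weight 1: 1 codewords.
  weight 3: 1 codewords.
  weight 4: 1 codewords.
Minimum distance d = smallest w > 0 with A_w > 0 = 1.
Sanity: Σ A_w = 4 = 2^2 = 4 ✓.


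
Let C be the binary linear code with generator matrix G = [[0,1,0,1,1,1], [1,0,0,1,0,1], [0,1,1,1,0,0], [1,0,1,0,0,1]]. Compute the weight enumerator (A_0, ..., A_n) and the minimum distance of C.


Weight distribution: A_0 = 1, A_1 = 1, A_2 = 2, A_3 = 6, A_4 = 5, A_5 = 1. Minimum distance d = 1.

Enumerate all 2^4 = 16 messages m ∈ F_2^4.
For each, compute codeword c = mG in F_2^6, then tally its weight.
  m = 0000 → c = 000000, weight = 0.
  m = 1000 → c = 010111, weight = 4.
  m = 0100 → c = 100101, weight = 3.
  m = 1100 → c = 110010, weight = 3.
  m = 0010 → c = 011100, weight = 3.
  m = 1010 → c = 001011, weight = 3.
  m = 0110 → c = 111001, weight = 4.
  m = 1110 → c = 101110, weight = 4.
  m = 0001 → c = 101001, weight = 3.
  m = 1001 → c = 111110, weight = 5.
  m = 0101 → c = 001100, weight = 2.
  m = 1101 → c = 011011, weight = 4.
  m = 0011 → c = 110101, weight = 4.
  m = 1011 → c = 100010, weight = 2.
  m = 0111 → c = 010000, weight = 1.
  m = 1111 → c = 000111, weight = 3.
Tally weights:
  weight 0: 1 codewords.
  weight 1: 1 codewords.
  weight 2: 2 codewords.
  weight 3: 6 codewords.
  weight 4: 5 codewords.
  weight 5: 1 codewords.
Minimum distance d = smallest w > 0 with A_w > 0 = 1.
Sanity: Σ A_w = 16 = 2^4 = 16 ✓.


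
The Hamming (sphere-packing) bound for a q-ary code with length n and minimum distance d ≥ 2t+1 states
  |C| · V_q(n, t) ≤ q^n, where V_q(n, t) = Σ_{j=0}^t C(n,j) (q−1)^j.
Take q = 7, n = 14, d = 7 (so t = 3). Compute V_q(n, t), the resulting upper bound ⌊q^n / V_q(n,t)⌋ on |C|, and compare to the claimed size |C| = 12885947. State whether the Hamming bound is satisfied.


V_q(n, t) = 81985, q^n = 678223072849, Hamming bound = 8272526, |C| = 12885947 > bound (violated).

Step 1: Compute V_q(n, t) = Σ_{j=0}^3 C(n, j) (q−1)^j.
  j = 0: C(14,0)·(6)^0 = 1·1 = 1.
  j = 1: C(14,1)·(6)^1 = 14·6 = 84.
  j = 2: C(14,2)·(6)^2 = 91·36 = 3276.
  j = 3: C(14,3)·(6)^3 = 364·216 = 78624.
  V_q(n, t) = 1 + 84 + 3276 + 78624 = 81985.
Step 2: q^n = 7^14 = 678223072849.
Step 3: Hamming bound ⌊q^n / V_q(n,t)⌋ = ⌊678223072849/81985⌋ = 8272526.
Step 4: Compare |C| = 12885947 to 8272526: violated.
The claimed |C| lies above the Hamming bound, so no 7-ary code of length 14 with d ≥ 7 can have 12885947 codewords.


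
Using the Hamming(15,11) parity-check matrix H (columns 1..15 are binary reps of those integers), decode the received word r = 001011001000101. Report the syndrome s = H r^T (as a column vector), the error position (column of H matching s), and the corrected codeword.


s = (1, 0, 1, 1)^T, error position = 11, corrected codeword c = 001011001010101

Compute s = H r^T mod 2 one row at a time:
  s_1 = 0 + 1 + 0 + 0 + 0 + 1 + 0 + 1 = 3 ≡ 1 (mod 2).
  s_2 = 0 + 1 + 1 + 0 + 0 + 1 + 0 + 1 = 4 ≡ 0 (mod 2).
  s_3 = 0 + 1 + 1 + 0 + 0 + 0 + 0 + 1 = 3 ≡ 1 (mod 2).
  s_4 = 0 + 1 + 1 + 0 + 1 + 0 + 1 + 1 = 5 ≡ 1 (mod 2).
s = (1, 0, 1, 1)^T — this equals column 11 of H (binary 1011), so error is at position 11.
Correct: flip bit 11 of r = 001011001000101 to get c = 001011001010101.


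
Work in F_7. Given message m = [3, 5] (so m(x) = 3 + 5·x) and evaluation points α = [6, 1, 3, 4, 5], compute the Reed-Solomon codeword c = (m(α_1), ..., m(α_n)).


c = [5, 1, 4, 2, 0]

Message polynomial: m(x) = 3 + 5·x (mod 7).
For each evaluation point α_i, compute m(α_i) mod 7:
  α_1 = 6: Horner steps 5 → 5, so m(6) = 5.
  α_2 = 1: Horner steps 5 → 1, so m(1) = 1.
  α_3 = 3: Horner steps 5 → 4, so m(3) = 4.
  α_4 = 4: Horner steps 5 → 2, so m(4) = 2.
  α_5 = 5: Horner steps 5 → 0, so m(5) = 0.
Codeword c = [5, 1, 4, 2, 0] ∈ F_7^5.


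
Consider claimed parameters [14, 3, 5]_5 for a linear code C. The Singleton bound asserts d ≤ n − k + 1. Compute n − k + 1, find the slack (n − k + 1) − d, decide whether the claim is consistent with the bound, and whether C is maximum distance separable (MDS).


Singleton RHS = n − k + 1 = 12, slack = 7, bound satisfied, not MDS.

Singleton bound: d ≤ n − k + 1.
Here n = 14, k = 3, so n − k + 1 = 12.
Given d = 5, check d ≤ 12: YES.
Slack = (n − k + 1) − d = 7.
The code is NOT MDS (slack = 7 > 0).
Description: the claimed parameters are [14, 3, 5]_5; such a code would be non-MDS.


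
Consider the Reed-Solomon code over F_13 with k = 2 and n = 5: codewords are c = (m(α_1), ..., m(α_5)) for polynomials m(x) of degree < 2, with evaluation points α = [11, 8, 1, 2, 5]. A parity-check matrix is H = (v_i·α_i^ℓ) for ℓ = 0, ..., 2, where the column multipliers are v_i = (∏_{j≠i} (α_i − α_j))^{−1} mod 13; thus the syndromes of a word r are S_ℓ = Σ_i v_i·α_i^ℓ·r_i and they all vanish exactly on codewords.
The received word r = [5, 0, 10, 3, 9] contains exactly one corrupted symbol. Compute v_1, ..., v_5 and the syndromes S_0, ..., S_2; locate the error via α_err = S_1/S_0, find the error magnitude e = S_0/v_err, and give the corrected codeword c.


S = (5, 12, 8), error at position 5, error magnitude e = 1, c = [5, 0, 10, 3, 8].

Step 1: column multipliers v_i = (∏_{j≠i}(α_i − α_j))^{−1} mod 13.
  i = 1 (α = 11): (11−8)(11−1)(11−2)(11−5) = 3·10·9·6 = 1620 ≡ 8, so v_1 = 8^{−1} = 5 (mod 13).
  i = 2 (α = 8): (8−11)(8−1)(8−2)(8−5) = (−3)·7·6·3 = −378 ≡ 12, so v_2 = 12^{−1} = 12 (mod 13).
  i = 3 (α = 1): (1−11)(1−8)(1−2)(1−5) = (−10)·(−7)·(−1)·(−4) = 280 ≡ 7, so v_3 = 7^{−1} = 2 (mod 13).
  i = 4 (α = 2): (2−11)(2−8)(2−1)(2−5) = (−9)·(−6)·1·(−3) = −162 ≡ 7, so v_4 = 7^{−1} = 2 (mod 13).
  i = 5 (α = 5): (5−11)(5−8)(5−1)(5−2) = (−6)·(−3)·4·3 = 216 ≡ 8, so v_5 = 8^{−1} = 5 (mod 13).
  v = [5, 12, 2, 2, 5].
Step 2: syndromes of r = [5, 0, 10, 3, 9] (all sums mod 13).
  S_0 = Σ v_i r_i = 5·5 + 12·0 + 2·10 + 2·3 + 5·9 = 96 ≡ 5.
  S_1 = Σ v_i α_i r_i = 5·11·5 + 12·8·0 + 2·1·10 + 2·2·3 + 5·5·9 = 532 ≡ 12.
  α_i^2 mod 13 = [4, 12, 1, 4, 12].
  S_2 = Σ v_i α_i^2 r_i = 5·4·5 + 12·12·0 + 2·1·10 + 2·4·3 + 5·12·9 = 684 ≡ 8.
  S = (5, 12, 8) ≠ 0, so r is not a codeword (an error is present).
Step 3: locate the error. For a single error e at position i, S_ℓ = v_i·e·α_i^ℓ, so α_err = S_1/S_0.
  S_0^{−1} = 5^{−1} = 8 (mod 13), so α_err = 12·8 = 96 ≡ 5 = α_5. Error position i = 5.
  Consistency check: S_2/S_1 = 8·12 = 96 ≡ 5 = α_err ✓ (single-error assumption holds).
Step 4: error magnitude e = S_0/v_5 = S_0·∏_{j≠5}(α_5 − α_j) = 5·8 = 40 ≡ 1 (mod 13).
Step 5: correct position 5: c_5 = r_5 − e = 9 − 1 ≡ 8 (mod 13). Hence c = [5, 0, 10, 3, 8].
  Check: interpolating c through the α_i gives m(x) = 4 + 6·x (degree < 2) with m(α_i) = c_i for every i, so c is indeed a codeword.


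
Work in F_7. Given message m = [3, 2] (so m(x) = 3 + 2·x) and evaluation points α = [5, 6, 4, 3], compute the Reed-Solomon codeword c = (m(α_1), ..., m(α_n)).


c = [6, 1, 4, 2]

Message polynomial: m(x) = 3 + 2·x (mod 7).
For each evaluation point α_i, compute m(α_i) mod 7:
  α_1 = 5: Horner steps 2 → 6, so m(5) = 6.
  α_2 = 6: Horner steps 2 → 1, so m(6) = 1.
  α_3 = 4: Horner steps 2 → 4, so m(4) = 4.
  α_4 = 3: Horner steps 2 → 2, so m(3) = 2.
Codeword c = [6, 1, 4, 2] ∈ F_7^4.


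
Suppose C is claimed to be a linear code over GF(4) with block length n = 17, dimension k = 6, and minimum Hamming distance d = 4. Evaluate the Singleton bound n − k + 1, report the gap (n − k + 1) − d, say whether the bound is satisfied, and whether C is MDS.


Singleton RHS = n − k + 1 = 12, slack = 8, bound satisfied, not MDS.

Singleton bound: d ≤ n − k + 1.
Here n = 17, k = 6, so n − k + 1 = 12.
Given d = 4, check d ≤ 12: YES.
Slack = (n − k + 1) − d = 8.
The code is NOT MDS (slack = 8 > 0).
Description: the claimed parameters are [17, 6, 4]_4; such a code would be non-MDS.


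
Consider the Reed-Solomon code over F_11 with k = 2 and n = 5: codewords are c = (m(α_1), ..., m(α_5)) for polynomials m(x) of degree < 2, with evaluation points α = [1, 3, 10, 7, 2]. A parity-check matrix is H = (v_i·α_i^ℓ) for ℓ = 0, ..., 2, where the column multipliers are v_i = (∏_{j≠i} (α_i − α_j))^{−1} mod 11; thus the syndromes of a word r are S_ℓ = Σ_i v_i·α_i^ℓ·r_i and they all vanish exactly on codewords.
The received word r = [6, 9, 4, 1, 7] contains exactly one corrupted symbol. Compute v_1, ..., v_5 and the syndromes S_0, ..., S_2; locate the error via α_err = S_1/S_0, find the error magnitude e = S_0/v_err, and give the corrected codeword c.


S = (1, 3, 9), error at position 2, error magnitude e = 1, c = [6, 8, 4, 1, 7].

Step 1: column multipliers v_i = (∏_{j≠i}(α_i − α_j))^{−1} mod 11.
  i = 1 (α = 1): (1−3)(1−10)(1−7)(1−2) = (−2)·(−9)·(−6)·(−1) = 108 ≡ 9, so v_1 = 9^{−1} = 5 (mod 11).
  i = 2 (α = 3): (3−1)(3−10)(3−7)(3−2) = 2·(−7)·(−4)·1 = 56 ≡ 1, so v_2 = 1^{−1} = 1 (mod 11).
  i = 3 (α = 10): (10−1)(10−3)(10−7)(10−2) = 9·7·3·8 = 1512 ≡ 5, so v_3 = 5^{−1} = 9 (mod 11).
  i = 4 (α = 7): (7−1)(7−3)(7−10)(7−2) = 6·4·(−3)·5 = −360 ≡ 3, so v_4 = 3^{−1} = 4 (mod 11).
  i = 5 (α = 2): (2−1)(2−3)(2−10)(2−7) = 1·(−1)·(−8)·(−5) = −40 ≡ 4, so v_5 = 4^{−1} = 3 (mod 11).
  v = [5, 1, 9, 4, 3].
Step 2: syndromes of r = [6, 9, 4, 1, 7] (all sums mod 11).
  S_0 = Σ v_i r_i = 5·6 + 1·9 + 9·4 + 4·1 + 3·7 = 100 ≡ 1.
  S_1 = Σ v_i α_i r_i = 5·1·6 + 1·3·9 + 9·10·4 + 4·7·1 + 3·2·7 = 487 ≡ 3.
  α_i^2 mod 11 = [1, 9, 1, 5, 4].
  S_2 = Σ v_i α_i^2 r_i = 5·1·6 + 1·9·9 + 9·1·4 + 4·5·1 + 3·4·7 = 251 ≡ 9.
  S = (1, 3, 9) ≠ 0, so r is not a codeword (an error is present).
Step 3: locate the error. For a single error e at position i, S_ℓ = v_i·e·α_i^ℓ, so α_err = S_1/S_0.
  S_0^{−1} = 1^{−1} = 1 (mod 11), so α_err = 3·1 = 3 ≡ 3 = α_2. Error position i = 2.
  Consistency check: S_2/S_1 = 9·4 = 36 ≡ 3 = α_err ✓ (single-error assumption holds).
Step 4: error magnitude e = S_0/v_2 = S_0·∏_{j≠2}(α_2 − α_j) = 1·1 = 1 ≡ 1 (mod 11).
Step 5: correct position 2: c_2 = r_2 − e = 9 − 1 ≡ 8 (mod 11). Hence c = [6, 8, 4, 1, 7].
  Check: interpolating c through the α_i gives m(x) = 5 + 1·x (degree < 2) with m(α_i) = c_i for every i, so c is indeed a codeword.


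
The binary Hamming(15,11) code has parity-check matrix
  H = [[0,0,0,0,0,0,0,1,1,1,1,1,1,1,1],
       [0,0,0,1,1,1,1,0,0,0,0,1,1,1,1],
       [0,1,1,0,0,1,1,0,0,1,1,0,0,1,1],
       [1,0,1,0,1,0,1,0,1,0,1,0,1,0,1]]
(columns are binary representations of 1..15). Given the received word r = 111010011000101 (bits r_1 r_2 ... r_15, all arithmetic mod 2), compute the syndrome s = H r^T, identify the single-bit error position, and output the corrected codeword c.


s = (0, 1, 1, 0)^T, error position = 6, corrected codeword c = 111011011000101

Compute s = H r^T mod 2 one row at a time:
  s_1 = 1 + 1 + 0 + 0 + 0 + 1 + 0 + 1 = 4 ≡ 0 (mod 2).
  s_2 = 0 + 1 + 0 + 0 + 0 + 1 + 0 + 1 = 3 ≡ 1 (mod 2).
  s_3 = 1 + 1 + 0 + 0 + 0 + 0 + 0 + 1 = 3 ≡ 1 (mod 2).
  s_4 = 1 + 1 + 1 + 0 + 1 + 0 + 1 + 1 = 6 ≡ 0 (mod 2).
s = (0, 1, 1, 0)^T — this equals column 6 of H (binary 0110), so error is at position 6.
Correct: flip bit 6 of r = 111010011000101 to get c = 111011011000101.


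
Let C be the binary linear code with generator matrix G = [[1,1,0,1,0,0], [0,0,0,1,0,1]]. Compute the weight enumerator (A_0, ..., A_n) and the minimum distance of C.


Weight distribution: A_0 = 1, A_2 = 1, A_3 = 2. Minimum distance d = 2.

Enumerate all 2^2 = 4 messages m ∈ F_2^2.
For each, compute codeword c = mG in F_2^6, then tally its weight.
  m = 00 → c = 000000, weight = 0.
  m = 10 → c = 110100, weight = 3.
  m = 01 → c = 000101, weight = 2.
  m = 11 → c = 110001, weight = 3.
Tally weights:
  weight 0: 1 codewords.
  weight 2: 1 codewords.
  weight 3: 2 codewords.
Minimum distance d = smallest w > 0 with A_w > 0 = 2.
Sanity: Σ A_w = 4 = 2^2 = 4 ✓.


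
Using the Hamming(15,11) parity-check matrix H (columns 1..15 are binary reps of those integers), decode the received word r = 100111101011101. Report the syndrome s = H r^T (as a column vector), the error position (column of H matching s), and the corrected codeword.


s = (1, 1, 0, 1)^T, error position = 13, corrected codeword c = 100111101011001

Compute s = H r^T mod 2 one row at a time:
  s_1 = 0 + 1 + 0 + 1 + 1 + 1 + 0 + 1 = 5 ≡ 1 (mod 2).
  s_2 = 1 + 1 + 1 + 1 + 1 + 1 + 0 + 1 = 7 ≡ 1 (mod 2).
  s_3 = 0 + 0 + 1 + 1 + 0 + 1 + 0 + 1 = 4 ≡ 0 (mod 2).
  s_4 = 1 + 0 + 1 + 1 + 1 + 1 + 1 + 1 = 7 ≡ 1 (mod 2).
s = (1, 1, 0, 1)^T — this equals column 13 of H (binary 1101), so error is at position 13.
Correct: flip bit 13 of r = 100111101011101 to get c = 100111101011001.


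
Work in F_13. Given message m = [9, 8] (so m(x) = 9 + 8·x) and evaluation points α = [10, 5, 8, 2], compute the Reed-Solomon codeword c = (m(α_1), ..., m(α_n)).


c = [11, 10, 8, 12]

Message polynomial: m(x) = 9 + 8·x (mod 13).
For each evaluation point α_i, compute m(α_i) mod 13:
  α_1 = 10: Horner steps 8 → 11, so m(10) = 11.
  α_2 = 5: Horner steps 8 → 10, so m(5) = 10.
  α_3 = 8: Horner steps 8 → 8, so m(8) = 8.
  α_4 = 2: Horner steps 8 → 12, so m(2) = 12.
Codeword c = [11, 10, 8, 12] ∈ F_13^4.


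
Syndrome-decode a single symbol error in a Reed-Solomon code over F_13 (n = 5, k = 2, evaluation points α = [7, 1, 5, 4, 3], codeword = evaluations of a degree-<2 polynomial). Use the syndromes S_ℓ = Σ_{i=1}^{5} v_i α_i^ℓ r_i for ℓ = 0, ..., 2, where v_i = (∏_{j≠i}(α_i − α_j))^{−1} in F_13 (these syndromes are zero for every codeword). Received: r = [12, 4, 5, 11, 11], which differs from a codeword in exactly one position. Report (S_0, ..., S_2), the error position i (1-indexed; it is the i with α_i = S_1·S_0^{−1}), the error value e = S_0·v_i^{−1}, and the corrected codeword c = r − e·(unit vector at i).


S = (9, 10, 1), error at position 4, error magnitude e = 3, c = [12, 4, 5, 8, 11].

Step 1: column multipliers v_i = (∏_{j≠i}(α_i − α_j))^{−1} mod 13.
  i = 1 (α = 7): (7−1)(7−5)(7−4)(7−3) = 6·2·3·4 = 144 ≡ 1, so v_1 = 1^{−1} = 1 (mod 13).
  i = 2 (α = 1): (1−7)(1−5)(1−4)(1−3) = (−6)·(−4)·(−3)·(−2) = 144 ≡ 1, so v_2 = 1^{−1} = 1 (mod 13).
  i = 3 (α = 5): (5−7)(5−1)(5−4)(5−3) = (−2)·4·1·2 = −16 ≡ 10, so v_3 = 10^{−1} = 4 (mod 13).
  i = 4 (α = 4): (4−7)(4−1)(4−5)(4−3) = (−3)·3·(−1)·1 = 9 ≡ 9, so v_4 = 9^{−1} = 3 (mod 13).
  i = 5 (α = 3): (3−7)(3−1)(3−5)(3−4) = (−4)·2·(−2)·(−1) = −16 ≡ 10, so v_5 = 10^{−1} = 4 (mod 13).
  v = [1, 1, 4, 3, 4].
Step 2: syndromes of r = [12, 4, 5, 11, 11] (all sums mod 13).
  S_0 = Σ v_i r_i = 1·12 + 1·4 + 4·5 + 3·11 + 4·11 = 113 ≡ 9.
  S_1 = Σ v_i α_i r_i = 1·7·12 + 1·1·4 + 4·5·5 + 3·4·11 + 4·3·11 = 452 ≡ 10.
  α_i^2 mod 13 = [10, 1, 12, 3, 9].
  S_2 = Σ v_i α_i^2 r_i = 1·10·12 + 1·1·4 + 4·12·5 + 3·3·11 + 4·9·11 = 859 ≡ 1.
  S = (9, 10, 1) ≠ 0, so r is not a codeword (an error is present).
Step 3: locate the error. For a single error e at position i, S_ℓ = v_i·e·α_i^ℓ, so α_err = S_1/S_0.
  S_0^{−1} = 9^{−1} = 3 (mod 13), so α_err = 10·3 = 30 ≡ 4 = α_4. Error position i = 4.
  Consistency check: S_2/S_1 = 1·4 = 4 ≡ 4 = α_err ✓ (single-error assumption holds).
Step 4: error magnitude e = S_0/v_4 = S_0·∏_{j≠4}(α_4 − α_j) = 9·9 = 81 ≡ 3 (mod 13).
Step 5: correct position 4: c_4 = r_4 − e = 11 − 3 ≡ 8 (mod 13). Hence c = [12, 4, 5, 8, 11].
  Check: interpolating c through the α_i gives m(x) = 7 + 10·x (degree < 2) with m(α_i) = c_i for every i, so c is indeed a codeword.


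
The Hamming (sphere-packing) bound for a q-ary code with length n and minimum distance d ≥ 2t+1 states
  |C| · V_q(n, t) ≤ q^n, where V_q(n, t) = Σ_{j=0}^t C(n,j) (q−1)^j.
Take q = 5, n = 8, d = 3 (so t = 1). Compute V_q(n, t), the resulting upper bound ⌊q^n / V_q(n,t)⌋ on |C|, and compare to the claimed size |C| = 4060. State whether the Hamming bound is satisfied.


V_q(n, t) = 33, q^n = 390625, Hamming bound = 11837, |C| = 4060 ≤ bound (satisfied).

Step 1: Compute V_q(n, t) = Σ_{j=0}^1 C(n, j) (q−1)^j.
  j = 0: C(8,0)·(4)^0 = 1·1 = 1.
  j = 1: C(8,1)·(4)^1 = 8·4 = 32.
  V_q(n, t) = 1 + 32 = 33.
Step 2: q^n = 5^8 = 390625.
Step 3: Hamming bound ⌊q^n / V_q(n,t)⌋ = ⌊390625/33⌋ = 11837.
Step 4: Compare |C| = 4060 to 11837: satisfied.
The claimed |C| lies below the Hamming bound.


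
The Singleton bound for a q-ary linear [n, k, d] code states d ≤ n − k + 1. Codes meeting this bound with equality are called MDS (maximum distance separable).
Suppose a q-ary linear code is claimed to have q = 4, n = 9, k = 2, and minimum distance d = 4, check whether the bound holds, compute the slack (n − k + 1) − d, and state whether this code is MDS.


Singleton RHS = n − k + 1 = 8, slack = 4, bound satisfied, not MDS.

Singleton bound: d ≤ n − k + 1.
Here n = 9, k = 2, so n − k + 1 = 8.
Given d = 4, check d ≤ 8: YES.
Slack = (n − k + 1) − d = 4.
The code is NOT MDS (slack = 4 > 0).
Description: the claimed parameters are [9, 2, 4]_4; such a code would be non-MDS.


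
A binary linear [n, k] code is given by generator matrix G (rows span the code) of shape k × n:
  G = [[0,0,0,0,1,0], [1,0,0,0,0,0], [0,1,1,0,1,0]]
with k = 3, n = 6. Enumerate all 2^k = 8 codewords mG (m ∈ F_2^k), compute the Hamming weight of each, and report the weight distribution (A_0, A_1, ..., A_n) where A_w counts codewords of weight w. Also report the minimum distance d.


Weight distribution: A_0 = 1, A_1 = 2, A_2 = 2, A_3 = 2, A_4 = 1. Minimum distance d = 1.

Enumerate all 2^3 = 8 messages m ∈ F_2^3.
For each, compute codeword c = mG in F_2^6, then tally its weight.
  m = 000 → c = 000000, weight = 0.
  m = 100 → c = 000010, weight = 1.
  m = 010 → c = 100000, weight = 1.
  m = 110 → c = 100010, weight = 2.
  m = 001 → c = 011010, weight = 3.
  m = 101 → c = 011000, weight = 2.
  m = 011 → c = 111010, weight = 4.
  m = 111 → c = 111000, weight = 3.
Tally weights:
  weight 0: 1 codewords.
  weight 1: 2 codewords.
  weight 2: 2 codewords.
  weight 3: 2 codewords.
  weight 4: 1 codewords.
Minimum distance d = smallest w > 0 with A_w > 0 = 1.
Sanity: Σ A_w = 8 = 2^3 = 8 ✓.


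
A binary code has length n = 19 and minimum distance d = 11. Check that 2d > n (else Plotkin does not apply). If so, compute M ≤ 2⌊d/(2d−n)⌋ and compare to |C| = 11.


Plotkin bound M ≤ 6; given |C| = 11 > bound (violated).

Check applicability: 2d = 22, n = 19.
2d − n = 3 > 0, so Plotkin applies.
Compute d/(2d−n) = 11/3 ≈ 3.6667.
⌊d/(2d−n)⌋ = 3.
Plotkin bound: M ≤ 2·3 = 6.
Given |C| = 11, check: VIOLATED.
This |C| is above the Plotkin bound, so no binary code with n = 19, d = 11 and 11 codewords exists.


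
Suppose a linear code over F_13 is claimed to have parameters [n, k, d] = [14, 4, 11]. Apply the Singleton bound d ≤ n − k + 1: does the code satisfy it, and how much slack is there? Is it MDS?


Singleton RHS = n − k + 1 = 11, slack = 0, bound satisfied, MDS.

Singleton bound: d ≤ n − k + 1.
Here n = 14, k = 4, so n − k + 1 = 11.
Given d = 11, check d ≤ 11: YES.
Slack = (n − k + 1) − d = 0.
The code is MDS (slack = 0).
Description: the claimed parameters are [14, 4, 11]_13; such a code would be MDS (meets Singleton bound).


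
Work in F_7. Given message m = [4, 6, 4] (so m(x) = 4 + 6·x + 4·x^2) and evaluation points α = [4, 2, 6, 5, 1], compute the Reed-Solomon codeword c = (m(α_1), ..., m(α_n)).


c = [1, 4, 2, 1, 0]

Message polynomial: m(x) = 4 + 6·x + 4·x^2 (mod 7).
For each evaluation point α_i, compute m(α_i) mod 7:
  α_1 = 4: Horner steps 4 → 1 → 1, so m(4) = 1.
  α_2 = 2: Horner steps 4 → 0 → 4, so m(2) = 4.
  α_3 = 6: Horner steps 4 → 2 → 2, so m(6) = 2.
  α_4 = 5: Horner steps 4 → 5 → 1, so m(5) = 1.
  α_5 = 1: Horner steps 4 → 3 → 0, so m(1) = 0.
Codeword c = [1, 4, 2, 1, 0] ∈ F_7^5.


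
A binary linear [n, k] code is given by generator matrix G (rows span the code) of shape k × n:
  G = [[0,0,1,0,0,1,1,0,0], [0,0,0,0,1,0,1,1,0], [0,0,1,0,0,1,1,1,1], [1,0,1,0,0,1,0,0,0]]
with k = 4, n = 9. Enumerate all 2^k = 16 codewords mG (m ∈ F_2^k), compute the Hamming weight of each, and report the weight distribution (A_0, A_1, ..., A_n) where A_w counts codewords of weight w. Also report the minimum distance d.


Weight distribution: A_0 = 1, A_2 = 2, A_3 = 6, A_4 = 3, A_5 = 2, A_6 = 2. Minimum distance d = 2.

Enumerate all 2^4 = 16 messages m ∈ F_2^4.
For each, compute codeword c = mG in F_2^9, then tally its weight.
  m = 0000 → c = 000000000, weight = 0.
  m = 1000 → c = 001001100, weight = 3.
  m = 0100 → c = 000010110, weight = 3.
  m = 1100 → c = 001011010, weight = 4.
  m = 0010 → c = 001001111, weight = 5.
  m = 1010 → c = 000000011, weight = 2.
  m = 0110 → c = 001011001, weight = 4.
  m = 1110 → c = 000010101, weight = 3.
  m = 0001 → c = 101001000, weight = 3.
  m = 1001 → c = 100000100, weight = 2.
  m = 0101 → c = 101011110, weight = 6.
  m = 1101 → c = 100010010, weight = 3.
  m = 0011 → c = 100000111, weight = 4.
  m = 1011 → c = 101001011, weight = 5.
  m = 0111 → c = 100010001, weight = 3.
  m = 1111 → c = 101011101, weight = 6.
Tally weights:
  weight 0: 1 codewords.
  weight 2: 2 codewords.
  weight 3: 6 codewords.
  weight 4: 3 codewords.
  weight 5: 2 codewords.
  weight 6: 2 codewords.
Minimum distance d = smallest w > 0 with A_w > 0 = 2.
Sanity: Σ A_w = 16 = 2^4 = 16 ✓.


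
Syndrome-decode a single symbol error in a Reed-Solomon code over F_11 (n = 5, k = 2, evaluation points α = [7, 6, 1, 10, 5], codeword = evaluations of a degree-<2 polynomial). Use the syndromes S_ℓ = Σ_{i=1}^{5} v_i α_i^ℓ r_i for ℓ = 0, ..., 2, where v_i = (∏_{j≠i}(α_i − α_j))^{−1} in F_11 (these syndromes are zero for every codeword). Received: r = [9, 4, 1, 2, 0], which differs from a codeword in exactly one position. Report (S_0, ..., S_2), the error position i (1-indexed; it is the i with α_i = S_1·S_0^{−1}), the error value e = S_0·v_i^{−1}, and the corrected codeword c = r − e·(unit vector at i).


S = (3, 4, 9), error at position 5, error magnitude e = 1, c = [9, 4, 1, 2, 10].

Step 1: column multipliers v_i = (∏_{j≠i}(α_i − α_j))^{−1} mod 11.
  i = 1 (α = 7): (7−6)(7−1)(7−10)(7−5) = 1·6·(−3)·2 = −36 ≡ 8, so v_1 = 8^{−1} = 7 (mod 11).
  i = 2 (α = 6): (6−7)(6−1)(6−10)(6−5) = (−1)·5·(−4)·1 = 20 ≡ 9, so v_2 = 9^{−1} = 5 (mod 11).
  i = 3 (α = 1): (1−7)(1−6)(1−10)(1−5) = (−6)·(−5)·(−9)·(−4) = 1080 ≡ 2, so v_3 = 2^{−1} = 6 (mod 11).
  i = 4 (α = 10): (10−7)(10−6)(10−1)(10−5) = 3·4·9·5 = 540 ≡ 1, so v_4 = 1^{−1} = 1 (mod 11).
  i = 5 (α = 5): (5−7)(5−6)(5−1)(5−10) = (−2)·(−1)·4·(−5) = −40 ≡ 4, so v_5 = 4^{−1} = 3 (mod 11).
  v = [7, 5, 6, 1, 3].
Step 2: syndromes of r = [9, 4, 1, 2, 0] (all sums mod 11).
  S_0 = Σ v_i r_i = 7·9 + 5·4 + 6·1 + 1·2 + 3·0 = 91 ≡ 3.
  S_1 = Σ v_i α_i r_i = 7·7·9 + 5·6·4 + 6·1·1 + 1·10·2 + 3·5·0 = 587 ≡ 4.
  α_i^2 mod 11 = [5, 3, 1, 1, 3].
  S_2 = Σ v_i α_i^2 r_i = 7·5·9 + 5·3·4 + 6·1·1 + 1·1·2 + 3·3·0 = 383 ≡ 9.
  S = (3, 4, 9) ≠ 0, so r is not a codeword (an error is present).
Step 3: locate the error. For a single error e at position i, S_ℓ = v_i·e·α_i^ℓ, so α_err = S_1/S_0.
  S_0^{−1} = 3^{−1} = 4 (mod 11), so α_err = 4·4 = 16 ≡ 5 = α_5. Error position i = 5.
  Consistency check: S_2/S_1 = 9·3 = 27 ≡ 5 = α_err ✓ (single-error assumption holds).
Step 4: error magnitude e = S_0/v_5 = S_0·∏_{j≠5}(α_5 − α_j) = 3·4 = 12 ≡ 1 (mod 11).
Step 5: correct position 5: c_5 = r_5 − e = 0 − 1 ≡ 10 (mod 11). Hence c = [9, 4, 1, 2, 10].
  Check: interpolating c through the α_i gives m(x) = 7 + 5·x (degree < 2) with m(α_i) = c_i for every i, so c is indeed a codeword.


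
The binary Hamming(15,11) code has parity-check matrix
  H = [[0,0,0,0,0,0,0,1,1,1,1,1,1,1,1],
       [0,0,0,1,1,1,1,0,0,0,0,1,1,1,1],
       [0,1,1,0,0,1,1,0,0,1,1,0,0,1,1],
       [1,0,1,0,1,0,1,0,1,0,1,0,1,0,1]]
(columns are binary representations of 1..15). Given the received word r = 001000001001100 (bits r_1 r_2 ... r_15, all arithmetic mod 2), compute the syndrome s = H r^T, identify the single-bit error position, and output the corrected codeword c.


s = (1, 0, 1, 1)^T, error position = 11, corrected codeword c = 001000001011100

Compute s = H r^T mod 2 one row at a time:
  s_1 = 0 + 1 + 0 + 0 + 1 + 1 + 0 + 0 = 3 ≡ 1 (mod 2).
  s_2 = 0 + 0 + 0 + 0 + 1 + 1 + 0 + 0 = 2 ≡ 0 (mod 2).
  s_3 = 0 + 1 + 0 + 0 + 0 + 0 + 0 + 0 = 1 ≡ 1 (mod 2).
  s_4 = 0 + 1 + 0 + 0 + 1 + 0 + 1 + 0 = 3 ≡ 1 (mod 2).
s = (1, 0, 1, 1)^T — this equals column 11 of H (binary 1011), so error is at position 11.
Correct: flip bit 11 of r = 001000001001100 to get c = 001000001011100.


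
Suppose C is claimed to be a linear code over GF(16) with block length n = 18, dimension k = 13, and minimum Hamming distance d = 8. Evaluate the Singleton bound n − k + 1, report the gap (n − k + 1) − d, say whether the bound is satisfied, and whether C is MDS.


Singleton RHS = n − k + 1 = 6, slack = -2, bound violated (no such code; not MDS).

Singleton bound: d ≤ n − k + 1.
Here n = 18, k = 13, so n − k + 1 = 6.
Given d = 8, check d ≤ 6: NO.
Slack = (n − k + 1) − d = -2.
The slack is negative: d = 8 exceeds n − k + 1 = 6 by 2, so the Singleton bound is violated and no linear [18, 13, 8]_16 code can exist. In particular it is not MDS (MDS requires d = n − k + 1 exactly).
Description: the claimed parameters are [18, 13, 8]_16; such a code would be impossible (violates the Singleton bound).


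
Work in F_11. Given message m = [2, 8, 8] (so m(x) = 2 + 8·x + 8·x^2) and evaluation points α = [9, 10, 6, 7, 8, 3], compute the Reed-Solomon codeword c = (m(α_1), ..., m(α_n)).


c = [7, 2, 8, 10, 6, 10]

Message polynomial: m(x) = 2 + 8·x + 8·x^2 (mod 11).
For each evaluation point α_i, compute m(α_i) mod 11:
  α_1 = 9: Horner steps 8 → 3 → 7, so m(9) = 7.
  α_2 = 10: Horner steps 8 → 0 → 2, so m(10) = 2.
  α_3 = 6: Horner steps 8 → 1 → 8, so m(6) = 8.
  α_4 = 7: Horner steps 8 → 9 → 10, so m(7) = 10.
  α_5 = 8: Horner steps 8 → 6 → 6, so m(8) = 6.
  α_6 = 3: Horner steps 8 → 10 → 10, so m(3) = 10.
Codeword c = [7, 2, 8, 10, 6, 10] ∈ F_11^6.


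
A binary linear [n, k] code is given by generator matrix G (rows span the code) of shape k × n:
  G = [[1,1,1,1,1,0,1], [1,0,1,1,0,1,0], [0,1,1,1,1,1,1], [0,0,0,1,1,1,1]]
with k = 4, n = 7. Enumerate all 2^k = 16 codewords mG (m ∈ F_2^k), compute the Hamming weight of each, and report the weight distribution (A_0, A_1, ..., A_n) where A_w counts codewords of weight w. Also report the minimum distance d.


Weight distribution: A_0 = 1, A_2 = 4, A_4 = 9, A_6 = 2. Minimum distance d = 2.

Enumerate all 2^4 = 16 messages m ∈ F_2^4.
For each, compute codeword c = mG in F_2^7, then tally its weight.
  m = 0000 → c = 0000000, weight = 0.
  m = 1000 → c = 1111101, weight = 6.
  m = 0100 → c = 1011010, weight = 4.
  m = 1100 → c = 0100111, weight = 4.
  m = 0010 → c = 0111111, weight = 6.
  m = 1010 → c = 1000010, weight = 2.
  m = 0110 → c = 1100101, weight = 4.
  m = 1110 → c = 0011000, weight = 2.
  m = 0001 → c = 0001111, weight = 4.
  m = 1001 → c = 1110010, weight = 4.
  m = 0101 → c = 1010101, weight = 4.
  m = 1101 → c = 0101000, weight = 2.
  m = 0011 → c = 0110000, weight = 2.
  m = 1011 → c = 1001101, weight = 4.
  m = 0111 → c = 1101010, weight = 4.
  m = 1111 → c = 0010111, weight = 4.
Tally weights:
  weight 0: 1 codewords.
  weight 2: 4 codewords.
  weight 4: 9 codewords.
  weight 6: 2 codewords.
Minimum distance d = smallest w > 0 with A_w > 0 = 2.
Sanity: Σ A_w = 16 = 2^4 = 16 ✓.
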